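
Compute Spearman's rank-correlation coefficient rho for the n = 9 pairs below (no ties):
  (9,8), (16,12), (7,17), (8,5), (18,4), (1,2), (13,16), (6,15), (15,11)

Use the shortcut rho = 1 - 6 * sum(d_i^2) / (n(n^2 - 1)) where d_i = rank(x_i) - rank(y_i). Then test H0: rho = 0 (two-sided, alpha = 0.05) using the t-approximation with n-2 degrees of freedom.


Step 1: Rank x and y separately (midranks; no ties here).
rank(x): 9->5, 16->8, 7->3, 8->4, 18->9, 1->1, 13->6, 6->2, 15->7
rank(y): 8->4, 12->6, 17->9, 5->3, 4->2, 2->1, 16->8, 15->7, 11->5
Step 2: d_i = R_x(i) - R_y(i); compute d_i^2.
  (5-4)^2=1, (8-6)^2=4, (3-9)^2=36, (4-3)^2=1, (9-2)^2=49, (1-1)^2=0, (6-8)^2=4, (2-7)^2=25, (7-5)^2=4
sum(d^2) = 124.
Step 3: rho = 1 - 6*124 / (9*(9^2 - 1)) = 1 - 744/720 = -0.033333.
Step 4: Under H0, t = rho * sqrt((n-2)/(1-rho^2)) = -0.0882 ~ t(7).
Step 5: Two-sided p-value from the t-distribution with 7 df = 0.932157.
Step 6: alpha = 0.05. fail to reject H0.

rho = -0.0333, p = 0.932157, fail to reject H0 at alpha = 0.05.


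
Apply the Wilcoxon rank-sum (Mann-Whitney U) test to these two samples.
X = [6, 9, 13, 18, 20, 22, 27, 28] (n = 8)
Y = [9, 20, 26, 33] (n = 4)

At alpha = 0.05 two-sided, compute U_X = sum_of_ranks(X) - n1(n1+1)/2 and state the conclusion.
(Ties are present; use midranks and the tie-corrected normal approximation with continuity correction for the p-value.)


Step 1: Combine and sort all 12 observations; assign midranks.
sorted (value, group): (6,X), (9,X), (9,Y), (13,X), (18,X), (20,X), (20,Y), (22,X), (26,Y), (27,X), (28,X), (33,Y)
ranks: 6->1, 9->2.5, 9->2.5, 13->4, 18->5, 20->6.5, 20->6.5, 22->8, 26->9, 27->10, 28->11, 33->12
Step 2: Rank sum for X: R1 = 1 + 2.5 + 4 + 5 + 6.5 + 8 + 10 + 11 = 48.
Step 3: U_X = R1 - n1(n1+1)/2 = 48 - 8*9/2 = 48 - 36 = 12.
       U_Y = n1*n2 - U_X = 32 - 12 = 20.
Step 4: Ties are present, so use the tie-corrected normal approximation (with continuity correction) for the p-value.
Step 5: p-value = 0.550818; compare to alpha = 0.05. fail to reject H0.

U_X = 12, p = 0.550818, fail to reject H0 at alpha = 0.05.


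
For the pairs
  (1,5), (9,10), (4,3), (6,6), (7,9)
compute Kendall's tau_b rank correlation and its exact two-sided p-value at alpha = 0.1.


Step 1: Enumerate the 10 unordered pairs (i,j) with i<j and classify each by sign(x_j-x_i) * sign(y_j-y_i).
  (1,2):dx=+8,dy=+5->C; (1,3):dx=+3,dy=-2->D; (1,4):dx=+5,dy=+1->C; (1,5):dx=+6,dy=+4->C
  (2,3):dx=-5,dy=-7->C; (2,4):dx=-3,dy=-4->C; (2,5):dx=-2,dy=-1->C; (3,4):dx=+2,dy=+3->C
  (3,5):dx=+3,dy=+6->C; (4,5):dx=+1,dy=+3->C
Step 2: C = 9, D = 1, total pairs = 10.
Step 3: tau = (C - D)/(n(n-1)/2) = (9 - 1)/10 = 0.800000.
Step 4: Exact two-sided p-value (enumerate n! = 120 permutations of y under H0): p = 0.083333.
Step 5: alpha = 0.1. reject H0.

tau_b = 0.8000 (C=9, D=1), p = 0.083333, reject H0.


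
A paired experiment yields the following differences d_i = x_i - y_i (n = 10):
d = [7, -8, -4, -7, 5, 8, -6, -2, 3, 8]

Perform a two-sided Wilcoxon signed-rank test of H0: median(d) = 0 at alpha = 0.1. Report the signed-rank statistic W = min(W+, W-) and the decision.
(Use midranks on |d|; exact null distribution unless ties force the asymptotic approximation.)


Step 1: Drop any zero differences (none here) and take |d_i|.
|d| = [7, 8, 4, 7, 5, 8, 6, 2, 3, 8]
Step 2: Midrank |d_i| (ties get averaged ranks).
ranks: |7|->6.5, |8|->9, |4|->3, |7|->6.5, |5|->4, |8|->9, |6|->5, |2|->1, |3|->2, |8|->9
Step 3: Attach original signs; sum ranks with positive sign and with negative sign.
W+ = 6.5 + 4 + 9 + 2 + 9 = 30.5
W- = 9 + 3 + 6.5 + 5 + 1 = 24.5
(Check: W+ + W- = 55 should equal n(n+1)/2 = 55.)
Step 4: Test statistic W = min(W+, W-) = 24.5.
Step 5: Ties in |d|, so use the tie-corrected normal approximation.
        E[W] = n(n+1)/4 = 10*11/4 = 27.5.
        Tie groups: |d|=7 (t=2), |d|=8 (t=3); sum(t^3 - t) = 30.
        Var[W] = n(n+1)(2n+1)/24 - sum(t^3-t)/48 = 2310/24 - 30/48 = 95.625.
        z = (W - E[W]) / sqrt(Var[W]) = (24.5 - 27.5) / 9.7788 = -0.3068.
        Two-sided p = 2*Phi(z) = 0.759006.
Step 6: alpha = 0.1. fail to reject H0.

W+ = 30.5, W- = 24.5, W = min = 24.5, p = 0.759006, fail to reject H0.


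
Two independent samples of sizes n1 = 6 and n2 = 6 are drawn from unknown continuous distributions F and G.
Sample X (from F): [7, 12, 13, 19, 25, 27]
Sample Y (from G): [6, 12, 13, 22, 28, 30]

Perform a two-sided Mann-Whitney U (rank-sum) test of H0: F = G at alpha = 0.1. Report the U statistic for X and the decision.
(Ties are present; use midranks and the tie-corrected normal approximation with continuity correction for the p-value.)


Step 1: Combine and sort all 12 observations; assign midranks.
sorted (value, group): (6,Y), (7,X), (12,X), (12,Y), (13,X), (13,Y), (19,X), (22,Y), (25,X), (27,X), (28,Y), (30,Y)
ranks: 6->1, 7->2, 12->3.5, 12->3.5, 13->5.5, 13->5.5, 19->7, 22->8, 25->9, 27->10, 28->11, 30->12
Step 2: Rank sum for X: R1 = 2 + 3.5 + 5.5 + 7 + 9 + 10 = 37.
Step 3: U_X = R1 - n1(n1+1)/2 = 37 - 6*7/2 = 37 - 21 = 16.
       U_Y = n1*n2 - U_X = 36 - 16 = 20.
Step 4: Ties are present, so use the tie-corrected normal approximation (with continuity correction) for the p-value.
Step 5: p-value = 0.809527; compare to alpha = 0.1. fail to reject H0.

U_X = 16, p = 0.809527, fail to reject H0 at alpha = 0.1.


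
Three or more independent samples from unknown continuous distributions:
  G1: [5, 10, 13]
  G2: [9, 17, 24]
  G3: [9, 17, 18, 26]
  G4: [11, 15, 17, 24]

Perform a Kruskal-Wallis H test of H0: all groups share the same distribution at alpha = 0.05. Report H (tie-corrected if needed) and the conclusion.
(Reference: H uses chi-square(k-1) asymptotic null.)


Step 1: Combine all N = 14 observations and assign midranks.
sorted (value, group, rank): (5,G1,1), (9,G2,2.5), (9,G3,2.5), (10,G1,4), (11,G4,5), (13,G1,6), (15,G4,7), (17,G2,9), (17,G3,9), (17,G4,9), (18,G3,11), (24,G2,12.5), (24,G4,12.5), (26,G3,14)
Step 2: Sum ranks within each group.
R_1 = 11 (n_1 = 3)
R_2 = 24 (n_2 = 3)
R_3 = 36.5 (n_3 = 4)
R_4 = 33.5 (n_4 = 4)
Step 3: H = 12/(N(N+1)) * sum(R_i^2/n_i) - 3(N+1)
     = 12/(14*15) * (11^2/3 + 24^2/3 + 36.5^2/4 + 33.5^2/4) - 3*15
     = 0.057143 * 845.958 - 45
     = 3.340476.
Step 4: Ties present; correction factor C = 1 - 36/(14^3 - 14) = 0.986813. Corrected H = 3.340476 / 0.986813 = 3.385115.
Step 5: Under H0, H ~ chi^2(3); p-value = 0.335971.
Step 6: alpha = 0.05. fail to reject H0.

H = 3.3851, df = 3, p = 0.335971, fail to reject H0.


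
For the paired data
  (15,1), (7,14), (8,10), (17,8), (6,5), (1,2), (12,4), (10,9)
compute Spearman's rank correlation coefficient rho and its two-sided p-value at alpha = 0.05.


Step 1: Rank x and y separately (midranks; no ties here).
rank(x): 15->7, 7->3, 8->4, 17->8, 6->2, 1->1, 12->6, 10->5
rank(y): 1->1, 14->8, 10->7, 8->5, 5->4, 2->2, 4->3, 9->6
Step 2: d_i = R_x(i) - R_y(i); compute d_i^2.
  (7-1)^2=36, (3-8)^2=25, (4-7)^2=9, (8-5)^2=9, (2-4)^2=4, (1-2)^2=1, (6-3)^2=9, (5-6)^2=1
sum(d^2) = 94.
Step 3: rho = 1 - 6*94 / (8*(8^2 - 1)) = 1 - 564/504 = -0.119048.
Step 4: Under H0, t = rho * sqrt((n-2)/(1-rho^2)) = -0.2937 ~ t(6).
Step 5: Two-sided p-value from the t-distribution with 6 df = 0.778886.
Step 6: alpha = 0.05. fail to reject H0.

rho = -0.1190, p = 0.778886, fail to reject H0 at alpha = 0.05.


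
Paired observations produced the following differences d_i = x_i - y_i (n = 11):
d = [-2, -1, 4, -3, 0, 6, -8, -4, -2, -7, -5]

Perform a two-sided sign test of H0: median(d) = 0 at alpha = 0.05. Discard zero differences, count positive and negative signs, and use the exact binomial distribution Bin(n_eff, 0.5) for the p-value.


Step 1: Discard zero differences. Original n = 11; n_eff = number of nonzero differences = 10.
Nonzero differences (with sign): -2, -1, +4, -3, +6, -8, -4, -2, -7, -5
Step 2: Count signs: positive = 2, negative = 8.
Step 3: Under H0: P(positive) = 0.5, so the number of positives S ~ Bin(10, 0.5).
Step 4: Two-sided exact p-value = sum of Bin(10,0.5) probabilities at or below the observed probability = 0.109375.
Step 5: alpha = 0.05. fail to reject H0.

n_eff = 10, pos = 2, neg = 8, p = 0.109375, fail to reject H0.


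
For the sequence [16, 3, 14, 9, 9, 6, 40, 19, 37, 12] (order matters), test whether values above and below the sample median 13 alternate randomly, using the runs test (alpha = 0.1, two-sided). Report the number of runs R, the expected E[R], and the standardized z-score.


Step 1: Compute median = 13; label A = above, B = below.
Labels in order: ABABBBAAAB  (n_A = 5, n_B = 5)
Step 2: Count runs R = 6.
Step 3: Under H0 (random ordering), E[R] = 2*n_A*n_B/(n_A+n_B) + 1 = 2*5*5/10 + 1 = 6.0000.
        Var[R] = 2*n_A*n_B*(2*n_A*n_B - n_A - n_B) / ((n_A+n_B)^2 * (n_A+n_B-1)) = 2000/900 = 2.2222.
        SD[R] = 1.4907.
Step 4: R = E[R], so z = 0 with no continuity correction.
Step 5: Two-sided p-value via normal approximation = 2*(1 - Phi(|z|)) = 1.000000.
Step 6: alpha = 0.1. fail to reject H0.

R = 6, z = 0.0000, p = 1.000000, fail to reject H0.


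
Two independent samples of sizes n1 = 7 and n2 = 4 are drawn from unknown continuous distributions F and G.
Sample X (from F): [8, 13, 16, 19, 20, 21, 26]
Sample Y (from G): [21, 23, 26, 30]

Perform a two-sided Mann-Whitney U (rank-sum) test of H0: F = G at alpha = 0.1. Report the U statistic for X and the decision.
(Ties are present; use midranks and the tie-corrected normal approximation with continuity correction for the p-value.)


Step 1: Combine and sort all 11 observations; assign midranks.
sorted (value, group): (8,X), (13,X), (16,X), (19,X), (20,X), (21,X), (21,Y), (23,Y), (26,X), (26,Y), (30,Y)
ranks: 8->1, 13->2, 16->3, 19->4, 20->5, 21->6.5, 21->6.5, 23->8, 26->9.5, 26->9.5, 30->11
Step 2: Rank sum for X: R1 = 1 + 2 + 3 + 4 + 5 + 6.5 + 9.5 = 31.
Step 3: U_X = R1 - n1(n1+1)/2 = 31 - 7*8/2 = 31 - 28 = 3.
       U_Y = n1*n2 - U_X = 28 - 3 = 25.
Step 4: Ties are present, so use the tie-corrected normal approximation (with continuity correction) for the p-value.
Step 5: p-value = 0.046218; compare to alpha = 0.1. reject H0.

U_X = 3, p = 0.046218, reject H0 at alpha = 0.1.


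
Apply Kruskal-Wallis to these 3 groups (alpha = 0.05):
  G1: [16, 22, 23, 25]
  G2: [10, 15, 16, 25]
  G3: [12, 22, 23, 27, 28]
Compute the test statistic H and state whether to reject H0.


Step 1: Combine all N = 13 observations and assign midranks.
sorted (value, group, rank): (10,G2,1), (12,G3,2), (15,G2,3), (16,G1,4.5), (16,G2,4.5), (22,G1,6.5), (22,G3,6.5), (23,G1,8.5), (23,G3,8.5), (25,G1,10.5), (25,G2,10.5), (27,G3,12), (28,G3,13)
Step 2: Sum ranks within each group.
R_1 = 30 (n_1 = 4)
R_2 = 19 (n_2 = 4)
R_3 = 42 (n_3 = 5)
Step 3: H = 12/(N(N+1)) * sum(R_i^2/n_i) - 3(N+1)
     = 12/(13*14) * (30^2/4 + 19^2/4 + 42^2/5) - 3*14
     = 0.065934 * 668.05 - 42
     = 2.047253.
Step 4: Ties present; correction factor C = 1 - 24/(13^3 - 13) = 0.989011. Corrected H = 2.047253 / 0.989011 = 2.070000.
Step 5: Under H0, H ~ chi^2(2); p-value = 0.355226.
Step 6: alpha = 0.05. fail to reject H0.

H = 2.0700, df = 2, p = 0.355226, fail to reject H0.


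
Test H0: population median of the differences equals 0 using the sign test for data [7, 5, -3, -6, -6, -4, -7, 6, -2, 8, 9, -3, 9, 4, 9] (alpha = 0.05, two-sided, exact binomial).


Step 1: Discard zero differences. Original n = 15; n_eff = number of nonzero differences = 15.
Nonzero differences (with sign): +7, +5, -3, -6, -6, -4, -7, +6, -2, +8, +9, -3, +9, +4, +9
Step 2: Count signs: positive = 8, negative = 7.
Step 3: Under H0: P(positive) = 0.5, so the number of positives S ~ Bin(15, 0.5).
Step 4: Two-sided exact p-value = sum of Bin(15,0.5) probabilities at or below the observed probability = 1.000000.
Step 5: alpha = 0.05. fail to reject H0.

n_eff = 15, pos = 8, neg = 7, p = 1.000000, fail to reject H0.


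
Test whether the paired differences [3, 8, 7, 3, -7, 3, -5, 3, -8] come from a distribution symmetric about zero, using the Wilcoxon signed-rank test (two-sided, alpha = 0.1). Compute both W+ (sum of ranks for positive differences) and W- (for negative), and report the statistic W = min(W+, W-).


Step 1: Drop any zero differences (none here) and take |d_i|.
|d| = [3, 8, 7, 3, 7, 3, 5, 3, 8]
Step 2: Midrank |d_i| (ties get averaged ranks).
ranks: |3|->2.5, |8|->8.5, |7|->6.5, |3|->2.5, |7|->6.5, |3|->2.5, |5|->5, |3|->2.5, |8|->8.5
Step 3: Attach original signs; sum ranks with positive sign and with negative sign.
W+ = 2.5 + 8.5 + 6.5 + 2.5 + 2.5 + 2.5 = 25
W- = 6.5 + 5 + 8.5 = 20
(Check: W+ + W- = 45 should equal n(n+1)/2 = 45.)
Step 4: Test statistic W = min(W+, W-) = 20.
Step 5: Ties in |d|, so use the tie-corrected normal approximation.
        E[W] = n(n+1)/4 = 9*10/4 = 22.5.
        Tie groups: |d|=3 (t=4), |d|=7 (t=2), |d|=8 (t=2); sum(t^3 - t) = 72.
        Var[W] = n(n+1)(2n+1)/24 - sum(t^3-t)/48 = 1710/24 - 72/48 = 69.75.
        z = (W - E[W]) / sqrt(Var[W]) = (20 - 22.5) / 8.3516 = -0.2993.
        Two-sided p = 2*Phi(z) = 0.764679.
Step 6: alpha = 0.1. fail to reject H0.

W+ = 25, W- = 20, W = min = 20, p = 0.764679, fail to reject H0.


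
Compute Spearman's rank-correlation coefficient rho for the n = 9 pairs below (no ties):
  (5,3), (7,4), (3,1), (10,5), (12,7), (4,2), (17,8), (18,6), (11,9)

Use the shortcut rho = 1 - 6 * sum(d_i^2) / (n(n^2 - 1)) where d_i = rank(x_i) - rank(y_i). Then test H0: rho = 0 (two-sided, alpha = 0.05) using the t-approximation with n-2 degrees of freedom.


Step 1: Rank x and y separately (midranks; no ties here).
rank(x): 5->3, 7->4, 3->1, 10->5, 12->7, 4->2, 17->8, 18->9, 11->6
rank(y): 3->3, 4->4, 1->1, 5->5, 7->7, 2->2, 8->8, 6->6, 9->9
Step 2: d_i = R_x(i) - R_y(i); compute d_i^2.
  (3-3)^2=0, (4-4)^2=0, (1-1)^2=0, (5-5)^2=0, (7-7)^2=0, (2-2)^2=0, (8-8)^2=0, (9-6)^2=9, (6-9)^2=9
sum(d^2) = 18.
Step 3: rho = 1 - 6*18 / (9*(9^2 - 1)) = 1 - 108/720 = 0.850000.
Step 4: Under H0, t = rho * sqrt((n-2)/(1-rho^2)) = 4.2691 ~ t(7).
Step 5: Two-sided p-value from the t-distribution with 7 df = 0.003705.
Step 6: alpha = 0.05. reject H0.

rho = 0.8500, p = 0.003705, reject H0 at alpha = 0.05.


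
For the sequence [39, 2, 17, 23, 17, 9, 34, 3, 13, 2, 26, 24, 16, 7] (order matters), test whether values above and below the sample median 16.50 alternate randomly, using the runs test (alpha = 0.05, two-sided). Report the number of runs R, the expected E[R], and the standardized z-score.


Step 1: Compute median = 16.50; label A = above, B = below.
Labels in order: ABAAABABBBAABB  (n_A = 7, n_B = 7)
Step 2: Count runs R = 8.
Step 3: Under H0 (random ordering), E[R] = 2*n_A*n_B/(n_A+n_B) + 1 = 2*7*7/14 + 1 = 8.0000.
        Var[R] = 2*n_A*n_B*(2*n_A*n_B - n_A - n_B) / ((n_A+n_B)^2 * (n_A+n_B-1)) = 8232/2548 = 3.2308.
        SD[R] = 1.7974.
Step 4: R = E[R], so z = 0 with no continuity correction.
Step 5: Two-sided p-value via normal approximation = 2*(1 - Phi(|z|)) = 1.000000.
Step 6: alpha = 0.05. fail to reject H0.

R = 8, z = 0.0000, p = 1.000000, fail to reject H0.


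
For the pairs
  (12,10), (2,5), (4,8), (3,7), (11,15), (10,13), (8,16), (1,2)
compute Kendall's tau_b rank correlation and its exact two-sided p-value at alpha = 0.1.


Step 1: Enumerate the 28 unordered pairs (i,j) with i<j and classify each by sign(x_j-x_i) * sign(y_j-y_i).
  (1,2):dx=-10,dy=-5->C; (1,3):dx=-8,dy=-2->C; (1,4):dx=-9,dy=-3->C; (1,5):dx=-1,dy=+5->D
  (1,6):dx=-2,dy=+3->D; (1,7):dx=-4,dy=+6->D; (1,8):dx=-11,dy=-8->C; (2,3):dx=+2,dy=+3->C
  (2,4):dx=+1,dy=+2->C; (2,5):dx=+9,dy=+10->C; (2,6):dx=+8,dy=+8->C; (2,7):dx=+6,dy=+11->C
  (2,8):dx=-1,dy=-3->C; (3,4):dx=-1,dy=-1->C; (3,5):dx=+7,dy=+7->C; (3,6):dx=+6,dy=+5->C
  (3,7):dx=+4,dy=+8->C; (3,8):dx=-3,dy=-6->C; (4,5):dx=+8,dy=+8->C; (4,6):dx=+7,dy=+6->C
  (4,7):dx=+5,dy=+9->C; (4,8):dx=-2,dy=-5->C; (5,6):dx=-1,dy=-2->C; (5,7):dx=-3,dy=+1->D
  (5,8):dx=-10,dy=-13->C; (6,7):dx=-2,dy=+3->D; (6,8):dx=-9,dy=-11->C; (7,8):dx=-7,dy=-14->C
Step 2: C = 23, D = 5, total pairs = 28.
Step 3: tau = (C - D)/(n(n-1)/2) = (23 - 5)/28 = 0.642857.
Step 4: Exact two-sided p-value (enumerate n! = 40320 permutations of y under H0): p = 0.031151.
Step 5: alpha = 0.1. reject H0.

tau_b = 0.6429 (C=23, D=5), p = 0.031151, reject H0.


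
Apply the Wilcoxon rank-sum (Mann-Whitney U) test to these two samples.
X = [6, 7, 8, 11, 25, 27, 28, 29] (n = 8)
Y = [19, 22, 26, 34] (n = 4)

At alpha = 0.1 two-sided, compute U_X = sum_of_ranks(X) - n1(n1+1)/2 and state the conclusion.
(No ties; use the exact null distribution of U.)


Step 1: Combine and sort all 12 observations; assign midranks.
sorted (value, group): (6,X), (7,X), (8,X), (11,X), (19,Y), (22,Y), (25,X), (26,Y), (27,X), (28,X), (29,X), (34,Y)
ranks: 6->1, 7->2, 8->3, 11->4, 19->5, 22->6, 25->7, 26->8, 27->9, 28->10, 29->11, 34->12
Step 2: Rank sum for X: R1 = 1 + 2 + 3 + 4 + 7 + 9 + 10 + 11 = 47.
Step 3: U_X = R1 - n1(n1+1)/2 = 47 - 8*9/2 = 47 - 36 = 11.
       U_Y = n1*n2 - U_X = 32 - 11 = 21.
Step 4: No ties, so the exact null distribution of U (based on enumerating the C(12,8) = 495 equally likely rank assignments) gives the two-sided p-value.
Step 5: p-value = 0.460606; compare to alpha = 0.1. fail to reject H0.

U_X = 11, p = 0.460606, fail to reject H0 at alpha = 0.1.


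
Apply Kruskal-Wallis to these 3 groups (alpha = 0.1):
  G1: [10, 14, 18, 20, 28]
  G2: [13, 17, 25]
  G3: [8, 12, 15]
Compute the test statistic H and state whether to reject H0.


Step 1: Combine all N = 11 observations and assign midranks.
sorted (value, group, rank): (8,G3,1), (10,G1,2), (12,G3,3), (13,G2,4), (14,G1,5), (15,G3,6), (17,G2,7), (18,G1,8), (20,G1,9), (25,G2,10), (28,G1,11)
Step 2: Sum ranks within each group.
R_1 = 35 (n_1 = 5)
R_2 = 21 (n_2 = 3)
R_3 = 10 (n_3 = 3)
Step 3: H = 12/(N(N+1)) * sum(R_i^2/n_i) - 3(N+1)
     = 12/(11*12) * (35^2/5 + 21^2/3 + 10^2/3) - 3*12
     = 0.090909 * 425.333 - 36
     = 2.666667.
Step 4: No ties, so H is used without correction.
Step 5: Under H0, H ~ chi^2(2); p-value = 0.263597.
Step 6: alpha = 0.1. fail to reject H0.

H = 2.6667, df = 2, p = 0.263597, fail to reject H0.


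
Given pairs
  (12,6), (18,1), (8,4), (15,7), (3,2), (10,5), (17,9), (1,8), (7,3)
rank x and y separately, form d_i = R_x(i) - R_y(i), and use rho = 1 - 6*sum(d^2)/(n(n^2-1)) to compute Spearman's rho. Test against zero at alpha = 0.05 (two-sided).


Step 1: Rank x and y separately (midranks; no ties here).
rank(x): 12->6, 18->9, 8->4, 15->7, 3->2, 10->5, 17->8, 1->1, 7->3
rank(y): 6->6, 1->1, 4->4, 7->7, 2->2, 5->5, 9->9, 8->8, 3->3
Step 2: d_i = R_x(i) - R_y(i); compute d_i^2.
  (6-6)^2=0, (9-1)^2=64, (4-4)^2=0, (7-7)^2=0, (2-2)^2=0, (5-5)^2=0, (8-9)^2=1, (1-8)^2=49, (3-3)^2=0
sum(d^2) = 114.
Step 3: rho = 1 - 6*114 / (9*(9^2 - 1)) = 1 - 684/720 = 0.050000.
Step 4: Under H0, t = rho * sqrt((n-2)/(1-rho^2)) = 0.1325 ~ t(7).
Step 5: Two-sided p-value from the t-distribution with 7 df = 0.898353.
Step 6: alpha = 0.05. fail to reject H0.

rho = 0.0500, p = 0.898353, fail to reject H0 at alpha = 0.05.


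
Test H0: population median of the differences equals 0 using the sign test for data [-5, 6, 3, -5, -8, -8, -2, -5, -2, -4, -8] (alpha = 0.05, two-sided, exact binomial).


Step 1: Discard zero differences. Original n = 11; n_eff = number of nonzero differences = 11.
Nonzero differences (with sign): -5, +6, +3, -5, -8, -8, -2, -5, -2, -4, -8
Step 2: Count signs: positive = 2, negative = 9.
Step 3: Under H0: P(positive) = 0.5, so the number of positives S ~ Bin(11, 0.5).
Step 4: Two-sided exact p-value = sum of Bin(11,0.5) probabilities at or below the observed probability = 0.065430.
Step 5: alpha = 0.05. fail to reject H0.

n_eff = 11, pos = 2, neg = 9, p = 0.065430, fail to reject H0.


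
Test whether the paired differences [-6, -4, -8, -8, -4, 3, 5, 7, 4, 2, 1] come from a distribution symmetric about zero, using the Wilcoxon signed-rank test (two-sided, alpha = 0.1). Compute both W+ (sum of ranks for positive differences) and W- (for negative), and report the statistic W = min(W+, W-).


Step 1: Drop any zero differences (none here) and take |d_i|.
|d| = [6, 4, 8, 8, 4, 3, 5, 7, 4, 2, 1]
Step 2: Midrank |d_i| (ties get averaged ranks).
ranks: |6|->8, |4|->5, |8|->10.5, |8|->10.5, |4|->5, |3|->3, |5|->7, |7|->9, |4|->5, |2|->2, |1|->1
Step 3: Attach original signs; sum ranks with positive sign and with negative sign.
W+ = 3 + 7 + 9 + 5 + 2 + 1 = 27
W- = 8 + 5 + 10.5 + 10.5 + 5 = 39
(Check: W+ + W- = 66 should equal n(n+1)/2 = 66.)
Step 4: Test statistic W = min(W+, W-) = 27.
Step 5: Ties in |d|, so use the tie-corrected normal approximation.
        E[W] = n(n+1)/4 = 11*12/4 = 33.
        Tie groups: |d|=4 (t=3), |d|=8 (t=2); sum(t^3 - t) = 30.
        Var[W] = n(n+1)(2n+1)/24 - sum(t^3-t)/48 = 3036/24 - 30/48 = 125.875.
        z = (W - E[W]) / sqrt(Var[W]) = (27 - 33) / 11.2194 = -0.5348.
        Two-sided p = 2*Phi(z) = 0.592797.
Step 6: alpha = 0.1. fail to reject H0.

W+ = 27, W- = 39, W = min = 27, p = 0.592797, fail to reject H0.


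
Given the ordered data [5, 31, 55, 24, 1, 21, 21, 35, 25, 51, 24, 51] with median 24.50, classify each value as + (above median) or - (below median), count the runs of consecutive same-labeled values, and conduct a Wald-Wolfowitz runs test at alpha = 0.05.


Step 1: Compute median = 24.50; label A = above, B = below.
Labels in order: BAABBBBAAABA  (n_A = 6, n_B = 6)
Step 2: Count runs R = 6.
Step 3: Under H0 (random ordering), E[R] = 2*n_A*n_B/(n_A+n_B) + 1 = 2*6*6/12 + 1 = 7.0000.
        Var[R] = 2*n_A*n_B*(2*n_A*n_B - n_A - n_B) / ((n_A+n_B)^2 * (n_A+n_B-1)) = 4320/1584 = 2.7273.
        SD[R] = 1.6514.
Step 4: Continuity-corrected z = (R + 0.5 - E[R]) / SD[R] = (6 + 0.5 - 7.0000) / 1.6514 = -0.3028.
Step 5: Two-sided p-value via normal approximation = 2*(1 - Phi(|z|)) = 0.762069.
Step 6: alpha = 0.05. fail to reject H0.

R = 6, z = -0.3028, p = 0.762069, fail to reject H0.


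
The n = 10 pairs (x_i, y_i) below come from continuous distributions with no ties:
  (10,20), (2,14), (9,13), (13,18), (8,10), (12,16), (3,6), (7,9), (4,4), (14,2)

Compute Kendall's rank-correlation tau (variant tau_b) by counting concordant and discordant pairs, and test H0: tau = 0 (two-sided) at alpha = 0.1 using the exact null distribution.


Step 1: Enumerate the 45 unordered pairs (i,j) with i<j and classify each by sign(x_j-x_i) * sign(y_j-y_i).
  (1,2):dx=-8,dy=-6->C; (1,3):dx=-1,dy=-7->C; (1,4):dx=+3,dy=-2->D; (1,5):dx=-2,dy=-10->C
  (1,6):dx=+2,dy=-4->D; (1,7):dx=-7,dy=-14->C; (1,8):dx=-3,dy=-11->C; (1,9):dx=-6,dy=-16->C
  (1,10):dx=+4,dy=-18->D; (2,3):dx=+7,dy=-1->D; (2,4):dx=+11,dy=+4->C; (2,5):dx=+6,dy=-4->D
  (2,6):dx=+10,dy=+2->C; (2,7):dx=+1,dy=-8->D; (2,8):dx=+5,dy=-5->D; (2,9):dx=+2,dy=-10->D
  (2,10):dx=+12,dy=-12->D; (3,4):dx=+4,dy=+5->C; (3,5):dx=-1,dy=-3->C; (3,6):dx=+3,dy=+3->C
  (3,7):dx=-6,dy=-7->C; (3,8):dx=-2,dy=-4->C; (3,9):dx=-5,dy=-9->C; (3,10):dx=+5,dy=-11->D
  (4,5):dx=-5,dy=-8->C; (4,6):dx=-1,dy=-2->C; (4,7):dx=-10,dy=-12->C; (4,8):dx=-6,dy=-9->C
  (4,9):dx=-9,dy=-14->C; (4,10):dx=+1,dy=-16->D; (5,6):dx=+4,dy=+6->C; (5,7):dx=-5,dy=-4->C
  (5,8):dx=-1,dy=-1->C; (5,9):dx=-4,dy=-6->C; (5,10):dx=+6,dy=-8->D; (6,7):dx=-9,dy=-10->C
  (6,8):dx=-5,dy=-7->C; (6,9):dx=-8,dy=-12->C; (6,10):dx=+2,dy=-14->D; (7,8):dx=+4,dy=+3->C
  (7,9):dx=+1,dy=-2->D; (7,10):dx=+11,dy=-4->D; (8,9):dx=-3,dy=-5->C; (8,10):dx=+7,dy=-7->D
  (9,10):dx=+10,dy=-2->D
Step 2: C = 28, D = 17, total pairs = 45.
Step 3: tau = (C - D)/(n(n-1)/2) = (28 - 17)/45 = 0.244444.
Step 4: Exact two-sided p-value (enumerate n! = 3628800 permutations of y under H0): p = 0.380720.
Step 5: alpha = 0.1. fail to reject H0.

tau_b = 0.2444 (C=28, D=17), p = 0.380720, fail to reject H0.


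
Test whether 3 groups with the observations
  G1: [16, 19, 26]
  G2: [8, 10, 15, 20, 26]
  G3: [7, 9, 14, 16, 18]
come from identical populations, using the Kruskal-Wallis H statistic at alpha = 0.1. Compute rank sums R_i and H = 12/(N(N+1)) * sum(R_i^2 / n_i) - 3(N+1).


Step 1: Combine all N = 13 observations and assign midranks.
sorted (value, group, rank): (7,G3,1), (8,G2,2), (9,G3,3), (10,G2,4), (14,G3,5), (15,G2,6), (16,G1,7.5), (16,G3,7.5), (18,G3,9), (19,G1,10), (20,G2,11), (26,G1,12.5), (26,G2,12.5)
Step 2: Sum ranks within each group.
R_1 = 30 (n_1 = 3)
R_2 = 35.5 (n_2 = 5)
R_3 = 25.5 (n_3 = 5)
Step 3: H = 12/(N(N+1)) * sum(R_i^2/n_i) - 3(N+1)
     = 12/(13*14) * (30^2/3 + 35.5^2/5 + 25.5^2/5) - 3*14
     = 0.065934 * 682.1 - 42
     = 2.973626.
Step 4: Ties present; correction factor C = 1 - 12/(13^3 - 13) = 0.994505. Corrected H = 2.973626 / 0.994505 = 2.990055.
Step 5: Under H0, H ~ chi^2(2); p-value = 0.224242.
Step 6: alpha = 0.1. fail to reject H0.

H = 2.9901, df = 2, p = 0.224242, fail to reject H0.


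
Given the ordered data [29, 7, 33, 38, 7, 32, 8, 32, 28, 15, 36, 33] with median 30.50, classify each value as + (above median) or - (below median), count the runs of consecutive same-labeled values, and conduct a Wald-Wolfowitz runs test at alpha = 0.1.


Step 1: Compute median = 30.50; label A = above, B = below.
Labels in order: BBAABABABBAA  (n_A = 6, n_B = 6)
Step 2: Count runs R = 8.
Step 3: Under H0 (random ordering), E[R] = 2*n_A*n_B/(n_A+n_B) + 1 = 2*6*6/12 + 1 = 7.0000.
        Var[R] = 2*n_A*n_B*(2*n_A*n_B - n_A - n_B) / ((n_A+n_B)^2 * (n_A+n_B-1)) = 4320/1584 = 2.7273.
        SD[R] = 1.6514.
Step 4: Continuity-corrected z = (R - 0.5 - E[R]) / SD[R] = (8 - 0.5 - 7.0000) / 1.6514 = 0.3028.
Step 5: Two-sided p-value via normal approximation = 2*(1 - Phi(|z|)) = 0.762069.
Step 6: alpha = 0.1. fail to reject H0.

R = 8, z = 0.3028, p = 0.762069, fail to reject H0.


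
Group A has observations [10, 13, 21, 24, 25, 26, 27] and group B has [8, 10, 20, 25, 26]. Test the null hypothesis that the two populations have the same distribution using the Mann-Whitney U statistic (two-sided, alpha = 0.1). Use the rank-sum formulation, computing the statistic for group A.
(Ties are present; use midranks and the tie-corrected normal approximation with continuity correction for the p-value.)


Step 1: Combine and sort all 12 observations; assign midranks.
sorted (value, group): (8,Y), (10,X), (10,Y), (13,X), (20,Y), (21,X), (24,X), (25,X), (25,Y), (26,X), (26,Y), (27,X)
ranks: 8->1, 10->2.5, 10->2.5, 13->4, 20->5, 21->6, 24->7, 25->8.5, 25->8.5, 26->10.5, 26->10.5, 27->12
Step 2: Rank sum for X: R1 = 2.5 + 4 + 6 + 7 + 8.5 + 10.5 + 12 = 50.5.
Step 3: U_X = R1 - n1(n1+1)/2 = 50.5 - 7*8/2 = 50.5 - 28 = 22.5.
       U_Y = n1*n2 - U_X = 35 - 22.5 = 12.5.
Step 4: Ties are present, so use the tie-corrected normal approximation (with continuity correction) for the p-value.
Step 5: p-value = 0.462546; compare to alpha = 0.1. fail to reject H0.

U_X = 22.5, p = 0.462546, fail to reject H0 at alpha = 0.1.


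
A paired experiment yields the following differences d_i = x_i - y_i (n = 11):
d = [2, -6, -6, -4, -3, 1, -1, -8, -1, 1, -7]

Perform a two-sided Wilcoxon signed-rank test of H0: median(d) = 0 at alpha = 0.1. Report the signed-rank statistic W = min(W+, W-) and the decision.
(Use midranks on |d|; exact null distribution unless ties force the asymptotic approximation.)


Step 1: Drop any zero differences (none here) and take |d_i|.
|d| = [2, 6, 6, 4, 3, 1, 1, 8, 1, 1, 7]
Step 2: Midrank |d_i| (ties get averaged ranks).
ranks: |2|->5, |6|->8.5, |6|->8.5, |4|->7, |3|->6, |1|->2.5, |1|->2.5, |8|->11, |1|->2.5, |1|->2.5, |7|->10
Step 3: Attach original signs; sum ranks with positive sign and with negative sign.
W+ = 5 + 2.5 + 2.5 = 10
W- = 8.5 + 8.5 + 7 + 6 + 2.5 + 11 + 2.5 + 10 = 56
(Check: W+ + W- = 66 should equal n(n+1)/2 = 66.)
Step 4: Test statistic W = min(W+, W-) = 10.
Step 5: Ties in |d|, so use the tie-corrected normal approximation.
        E[W] = n(n+1)/4 = 11*12/4 = 33.
        Tie groups: |d|=1 (t=4), |d|=6 (t=2); sum(t^3 - t) = 66.
        Var[W] = n(n+1)(2n+1)/24 - sum(t^3-t)/48 = 3036/24 - 66/48 = 125.125.
        z = (W - E[W]) / sqrt(Var[W]) = (10 - 33) / 11.1859 = -2.0562.
        Two-sided p = 2*Phi(z) = 0.039768.
Step 6: alpha = 0.1. reject H0.

W+ = 10, W- = 56, W = min = 10, p = 0.039768, reject H0.


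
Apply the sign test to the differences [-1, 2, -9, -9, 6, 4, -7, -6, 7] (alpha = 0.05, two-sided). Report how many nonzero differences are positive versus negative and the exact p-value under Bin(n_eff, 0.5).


Step 1: Discard zero differences. Original n = 9; n_eff = number of nonzero differences = 9.
Nonzero differences (with sign): -1, +2, -9, -9, +6, +4, -7, -6, +7
Step 2: Count signs: positive = 4, negative = 5.
Step 3: Under H0: P(positive) = 0.5, so the number of positives S ~ Bin(9, 0.5).
Step 4: Two-sided exact p-value = sum of Bin(9,0.5) probabilities at or below the observed probability = 1.000000.
Step 5: alpha = 0.05. fail to reject H0.

n_eff = 9, pos = 4, neg = 5, p = 1.000000, fail to reject H0.


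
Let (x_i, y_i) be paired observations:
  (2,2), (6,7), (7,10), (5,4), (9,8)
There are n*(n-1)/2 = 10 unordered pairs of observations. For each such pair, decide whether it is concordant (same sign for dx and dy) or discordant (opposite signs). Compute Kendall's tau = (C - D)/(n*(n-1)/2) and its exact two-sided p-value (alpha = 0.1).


Step 1: Enumerate the 10 unordered pairs (i,j) with i<j and classify each by sign(x_j-x_i) * sign(y_j-y_i).
  (1,2):dx=+4,dy=+5->C; (1,3):dx=+5,dy=+8->C; (1,4):dx=+3,dy=+2->C; (1,5):dx=+7,dy=+6->C
  (2,3):dx=+1,dy=+3->C; (2,4):dx=-1,dy=-3->C; (2,5):dx=+3,dy=+1->C; (3,4):dx=-2,dy=-6->C
  (3,5):dx=+2,dy=-2->D; (4,5):dx=+4,dy=+4->C
Step 2: C = 9, D = 1, total pairs = 10.
Step 3: tau = (C - D)/(n(n-1)/2) = (9 - 1)/10 = 0.800000.
Step 4: Exact two-sided p-value (enumerate n! = 120 permutations of y under H0): p = 0.083333.
Step 5: alpha = 0.1. reject H0.

tau_b = 0.8000 (C=9, D=1), p = 0.083333, reject H0.


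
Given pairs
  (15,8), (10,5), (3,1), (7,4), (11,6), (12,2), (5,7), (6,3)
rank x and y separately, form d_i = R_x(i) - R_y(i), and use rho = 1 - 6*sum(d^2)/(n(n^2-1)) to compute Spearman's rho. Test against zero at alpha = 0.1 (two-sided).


Step 1: Rank x and y separately (midranks; no ties here).
rank(x): 15->8, 10->5, 3->1, 7->4, 11->6, 12->7, 5->2, 6->3
rank(y): 8->8, 5->5, 1->1, 4->4, 6->6, 2->2, 7->7, 3->3
Step 2: d_i = R_x(i) - R_y(i); compute d_i^2.
  (8-8)^2=0, (5-5)^2=0, (1-1)^2=0, (4-4)^2=0, (6-6)^2=0, (7-2)^2=25, (2-7)^2=25, (3-3)^2=0
sum(d^2) = 50.
Step 3: rho = 1 - 6*50 / (8*(8^2 - 1)) = 1 - 300/504 = 0.404762.
Step 4: Under H0, t = rho * sqrt((n-2)/(1-rho^2)) = 1.0842 ~ t(6).
Step 5: Two-sided p-value from the t-distribution with 6 df = 0.319889.
Step 6: alpha = 0.1. fail to reject H0.

rho = 0.4048, p = 0.319889, fail to reject H0 at alpha = 0.1.


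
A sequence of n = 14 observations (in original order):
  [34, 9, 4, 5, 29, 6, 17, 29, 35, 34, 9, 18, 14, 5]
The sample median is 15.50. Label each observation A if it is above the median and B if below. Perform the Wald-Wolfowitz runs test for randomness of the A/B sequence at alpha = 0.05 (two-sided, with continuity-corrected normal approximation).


Step 1: Compute median = 15.50; label A = above, B = below.
Labels in order: ABBBABAAAABABB  (n_A = 7, n_B = 7)
Step 2: Count runs R = 8.
Step 3: Under H0 (random ordering), E[R] = 2*n_A*n_B/(n_A+n_B) + 1 = 2*7*7/14 + 1 = 8.0000.
        Var[R] = 2*n_A*n_B*(2*n_A*n_B - n_A - n_B) / ((n_A+n_B)^2 * (n_A+n_B-1)) = 8232/2548 = 3.2308.
        SD[R] = 1.7974.
Step 4: R = E[R], so z = 0 with no continuity correction.
Step 5: Two-sided p-value via normal approximation = 2*(1 - Phi(|z|)) = 1.000000.
Step 6: alpha = 0.05. fail to reject H0.

R = 8, z = 0.0000, p = 1.000000, fail to reject H0.


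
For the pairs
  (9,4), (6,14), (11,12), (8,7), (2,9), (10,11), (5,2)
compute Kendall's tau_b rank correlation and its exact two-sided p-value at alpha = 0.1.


Step 1: Enumerate the 21 unordered pairs (i,j) with i<j and classify each by sign(x_j-x_i) * sign(y_j-y_i).
  (1,2):dx=-3,dy=+10->D; (1,3):dx=+2,dy=+8->C; (1,4):dx=-1,dy=+3->D; (1,5):dx=-7,dy=+5->D
  (1,6):dx=+1,dy=+7->C; (1,7):dx=-4,dy=-2->C; (2,3):dx=+5,dy=-2->D; (2,4):dx=+2,dy=-7->D
  (2,5):dx=-4,dy=-5->C; (2,6):dx=+4,dy=-3->D; (2,7):dx=-1,dy=-12->C; (3,4):dx=-3,dy=-5->C
  (3,5):dx=-9,dy=-3->C; (3,6):dx=-1,dy=-1->C; (3,7):dx=-6,dy=-10->C; (4,5):dx=-6,dy=+2->D
  (4,6):dx=+2,dy=+4->C; (4,7):dx=-3,dy=-5->C; (5,6):dx=+8,dy=+2->C; (5,7):dx=+3,dy=-7->D
  (6,7):dx=-5,dy=-9->C
Step 2: C = 13, D = 8, total pairs = 21.
Step 3: tau = (C - D)/(n(n-1)/2) = (13 - 8)/21 = 0.238095.
Step 4: Exact two-sided p-value (enumerate n! = 5040 permutations of y under H0): p = 0.561905.
Step 5: alpha = 0.1. fail to reject H0.

tau_b = 0.2381 (C=13, D=8), p = 0.561905, fail to reject H0.


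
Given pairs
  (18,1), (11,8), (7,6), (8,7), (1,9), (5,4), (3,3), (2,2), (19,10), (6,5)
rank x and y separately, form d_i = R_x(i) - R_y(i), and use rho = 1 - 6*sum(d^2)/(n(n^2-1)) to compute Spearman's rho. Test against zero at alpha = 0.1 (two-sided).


Step 1: Rank x and y separately (midranks; no ties here).
rank(x): 18->9, 11->8, 7->6, 8->7, 1->1, 5->4, 3->3, 2->2, 19->10, 6->5
rank(y): 1->1, 8->8, 6->6, 7->7, 9->9, 4->4, 3->3, 2->2, 10->10, 5->5
Step 2: d_i = R_x(i) - R_y(i); compute d_i^2.
  (9-1)^2=64, (8-8)^2=0, (6-6)^2=0, (7-7)^2=0, (1-9)^2=64, (4-4)^2=0, (3-3)^2=0, (2-2)^2=0, (10-10)^2=0, (5-5)^2=0
sum(d^2) = 128.
Step 3: rho = 1 - 6*128 / (10*(10^2 - 1)) = 1 - 768/990 = 0.224242.
Step 4: Under H0, t = rho * sqrt((n-2)/(1-rho^2)) = 0.6508 ~ t(8).
Step 5: Two-sided p-value from the t-distribution with 8 df = 0.533401.
Step 6: alpha = 0.1. fail to reject H0.

rho = 0.2242, p = 0.533401, fail to reject H0 at alpha = 0.1.


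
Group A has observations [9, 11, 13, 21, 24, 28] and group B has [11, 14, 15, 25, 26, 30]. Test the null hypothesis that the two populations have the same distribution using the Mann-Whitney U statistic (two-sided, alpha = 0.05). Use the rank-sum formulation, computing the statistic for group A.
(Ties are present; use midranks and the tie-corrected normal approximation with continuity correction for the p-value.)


Step 1: Combine and sort all 12 observations; assign midranks.
sorted (value, group): (9,X), (11,X), (11,Y), (13,X), (14,Y), (15,Y), (21,X), (24,X), (25,Y), (26,Y), (28,X), (30,Y)
ranks: 9->1, 11->2.5, 11->2.5, 13->4, 14->5, 15->6, 21->7, 24->8, 25->9, 26->10, 28->11, 30->12
Step 2: Rank sum for X: R1 = 1 + 2.5 + 4 + 7 + 8 + 11 = 33.5.
Step 3: U_X = R1 - n1(n1+1)/2 = 33.5 - 6*7/2 = 33.5 - 21 = 12.5.
       U_Y = n1*n2 - U_X = 36 - 12.5 = 23.5.
Step 4: Ties are present, so use the tie-corrected normal approximation (with continuity correction) for the p-value.
Step 5: p-value = 0.422527; compare to alpha = 0.05. fail to reject H0.

U_X = 12.5, p = 0.422527, fail to reject H0 at alpha = 0.05.


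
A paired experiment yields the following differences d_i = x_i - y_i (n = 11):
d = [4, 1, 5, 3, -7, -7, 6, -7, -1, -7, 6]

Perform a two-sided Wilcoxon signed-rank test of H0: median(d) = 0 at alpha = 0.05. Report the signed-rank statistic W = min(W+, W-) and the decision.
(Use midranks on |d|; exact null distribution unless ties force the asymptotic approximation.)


Step 1: Drop any zero differences (none here) and take |d_i|.
|d| = [4, 1, 5, 3, 7, 7, 6, 7, 1, 7, 6]
Step 2: Midrank |d_i| (ties get averaged ranks).
ranks: |4|->4, |1|->1.5, |5|->5, |3|->3, |7|->9.5, |7|->9.5, |6|->6.5, |7|->9.5, |1|->1.5, |7|->9.5, |6|->6.5
Step 3: Attach original signs; sum ranks with positive sign and with negative sign.
W+ = 4 + 1.5 + 5 + 3 + 6.5 + 6.5 = 26.5
W- = 9.5 + 9.5 + 9.5 + 1.5 + 9.5 = 39.5
(Check: W+ + W- = 66 should equal n(n+1)/2 = 66.)
Step 4: Test statistic W = min(W+, W-) = 26.5.
Step 5: Ties in |d|, so use the tie-corrected normal approximation.
        E[W] = n(n+1)/4 = 11*12/4 = 33.
        Tie groups: |d|=1 (t=2), |d|=6 (t=2), |d|=7 (t=4); sum(t^3 - t) = 72.
        Var[W] = n(n+1)(2n+1)/24 - sum(t^3-t)/48 = 3036/24 - 72/48 = 125.
        z = (W - E[W]) / sqrt(Var[W]) = (26.5 - 33) / 11.1803 = -0.5814.
        Two-sided p = 2*Phi(z) = 0.560986.
Step 6: alpha = 0.05. fail to reject H0.

W+ = 26.5, W- = 39.5, W = min = 26.5, p = 0.560986, fail to reject H0.


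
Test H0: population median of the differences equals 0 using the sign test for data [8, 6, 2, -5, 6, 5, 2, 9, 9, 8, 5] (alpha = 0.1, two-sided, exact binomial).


Step 1: Discard zero differences. Original n = 11; n_eff = number of nonzero differences = 11.
Nonzero differences (with sign): +8, +6, +2, -5, +6, +5, +2, +9, +9, +8, +5
Step 2: Count signs: positive = 10, negative = 1.
Step 3: Under H0: P(positive) = 0.5, so the number of positives S ~ Bin(11, 0.5).
Step 4: Two-sided exact p-value = sum of Bin(11,0.5) probabilities at or below the observed probability = 0.011719.
Step 5: alpha = 0.1. reject H0.

n_eff = 11, pos = 10, neg = 1, p = 0.011719, reject H0.


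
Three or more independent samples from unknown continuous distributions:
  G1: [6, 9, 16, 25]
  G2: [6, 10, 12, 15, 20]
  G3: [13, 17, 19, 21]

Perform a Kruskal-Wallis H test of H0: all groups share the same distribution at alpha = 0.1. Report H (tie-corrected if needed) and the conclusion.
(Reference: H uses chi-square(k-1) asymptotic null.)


Step 1: Combine all N = 13 observations and assign midranks.
sorted (value, group, rank): (6,G1,1.5), (6,G2,1.5), (9,G1,3), (10,G2,4), (12,G2,5), (13,G3,6), (15,G2,7), (16,G1,8), (17,G3,9), (19,G3,10), (20,G2,11), (21,G3,12), (25,G1,13)
Step 2: Sum ranks within each group.
R_1 = 25.5 (n_1 = 4)
R_2 = 28.5 (n_2 = 5)
R_3 = 37 (n_3 = 4)
Step 3: H = 12/(N(N+1)) * sum(R_i^2/n_i) - 3(N+1)
     = 12/(13*14) * (25.5^2/4 + 28.5^2/5 + 37^2/4) - 3*14
     = 0.065934 * 667.263 - 42
     = 1.995330.
Step 4: Ties present; correction factor C = 1 - 6/(13^3 - 13) = 0.997253. Corrected H = 1.995330 / 0.997253 = 2.000826.
Step 5: Under H0, H ~ chi^2(2); p-value = 0.367727.
Step 6: alpha = 0.1. fail to reject H0.

H = 2.0008, df = 2, p = 0.367727, fail to reject H0.


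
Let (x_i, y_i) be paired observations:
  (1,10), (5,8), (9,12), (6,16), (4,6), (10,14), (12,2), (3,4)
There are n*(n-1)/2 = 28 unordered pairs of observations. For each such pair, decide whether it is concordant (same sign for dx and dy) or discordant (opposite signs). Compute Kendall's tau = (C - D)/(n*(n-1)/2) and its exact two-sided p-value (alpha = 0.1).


Step 1: Enumerate the 28 unordered pairs (i,j) with i<j and classify each by sign(x_j-x_i) * sign(y_j-y_i).
  (1,2):dx=+4,dy=-2->D; (1,3):dx=+8,dy=+2->C; (1,4):dx=+5,dy=+6->C; (1,5):dx=+3,dy=-4->D
  (1,6):dx=+9,dy=+4->C; (1,7):dx=+11,dy=-8->D; (1,8):dx=+2,dy=-6->D; (2,3):dx=+4,dy=+4->C
  (2,4):dx=+1,dy=+8->C; (2,5):dx=-1,dy=-2->C; (2,6):dx=+5,dy=+6->C; (2,7):dx=+7,dy=-6->D
  (2,8):dx=-2,dy=-4->C; (3,4):dx=-3,dy=+4->D; (3,5):dx=-5,dy=-6->C; (3,6):dx=+1,dy=+2->C
  (3,7):dx=+3,dy=-10->D; (3,8):dx=-6,dy=-8->C; (4,5):dx=-2,dy=-10->C; (4,6):dx=+4,dy=-2->D
  (4,7):dx=+6,dy=-14->D; (4,8):dx=-3,dy=-12->C; (5,6):dx=+6,dy=+8->C; (5,7):dx=+8,dy=-4->D
  (5,8):dx=-1,dy=-2->C; (6,7):dx=+2,dy=-12->D; (6,8):dx=-7,dy=-10->C; (7,8):dx=-9,dy=+2->D
Step 2: C = 16, D = 12, total pairs = 28.
Step 3: tau = (C - D)/(n(n-1)/2) = (16 - 12)/28 = 0.142857.
Step 4: Exact two-sided p-value (enumerate n! = 40320 permutations of y under H0): p = 0.719544.
Step 5: alpha = 0.1. fail to reject H0.

tau_b = 0.1429 (C=16, D=12), p = 0.719544, fail to reject H0.


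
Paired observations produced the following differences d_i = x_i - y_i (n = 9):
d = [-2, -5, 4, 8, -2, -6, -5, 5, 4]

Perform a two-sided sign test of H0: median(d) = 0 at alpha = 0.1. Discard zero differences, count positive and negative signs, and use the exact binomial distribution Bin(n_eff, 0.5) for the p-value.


Step 1: Discard zero differences. Original n = 9; n_eff = number of nonzero differences = 9.
Nonzero differences (with sign): -2, -5, +4, +8, -2, -6, -5, +5, +4
Step 2: Count signs: positive = 4, negative = 5.
Step 3: Under H0: P(positive) = 0.5, so the number of positives S ~ Bin(9, 0.5).
Step 4: Two-sided exact p-value = sum of Bin(9,0.5) probabilities at or below the observed probability = 1.000000.
Step 5: alpha = 0.1. fail to reject H0.

n_eff = 9, pos = 4, neg = 5, p = 1.000000, fail to reject H0.


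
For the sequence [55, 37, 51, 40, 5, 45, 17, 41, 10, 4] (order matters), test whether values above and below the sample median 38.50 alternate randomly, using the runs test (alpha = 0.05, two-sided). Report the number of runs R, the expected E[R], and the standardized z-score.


Step 1: Compute median = 38.50; label A = above, B = below.
Labels in order: ABAABABABB  (n_A = 5, n_B = 5)
Step 2: Count runs R = 8.
Step 3: Under H0 (random ordering), E[R] = 2*n_A*n_B/(n_A+n_B) + 1 = 2*5*5/10 + 1 = 6.0000.
        Var[R] = 2*n_A*n_B*(2*n_A*n_B - n_A - n_B) / ((n_A+n_B)^2 * (n_A+n_B-1)) = 2000/900 = 2.2222.
        SD[R] = 1.4907.
Step 4: Continuity-corrected z = (R - 0.5 - E[R]) / SD[R] = (8 - 0.5 - 6.0000) / 1.4907 = 1.0062.
Step 5: Two-sided p-value via normal approximation = 2*(1 - Phi(|z|)) = 0.314305.
Step 6: alpha = 0.05. fail to reject H0.

R = 8, z = 1.0062, p = 0.314305, fail to reject H0.
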